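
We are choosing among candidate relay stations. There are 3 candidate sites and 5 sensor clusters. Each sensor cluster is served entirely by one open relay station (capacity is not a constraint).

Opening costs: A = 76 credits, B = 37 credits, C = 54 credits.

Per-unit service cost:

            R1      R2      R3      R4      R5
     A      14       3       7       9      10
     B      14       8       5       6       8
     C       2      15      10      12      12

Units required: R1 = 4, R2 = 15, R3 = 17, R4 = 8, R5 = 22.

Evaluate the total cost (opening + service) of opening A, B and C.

Each sensor cluster is assigned to its cheapest site among the open ones.
{A, B, C}: R1→C 2·4=8, R2→A 3·15=45, R3→B 5·17=85, R4→B 6·8=48, R5→B 8·22=176. Service 362; fixed 167; total 529.

Total cost: 529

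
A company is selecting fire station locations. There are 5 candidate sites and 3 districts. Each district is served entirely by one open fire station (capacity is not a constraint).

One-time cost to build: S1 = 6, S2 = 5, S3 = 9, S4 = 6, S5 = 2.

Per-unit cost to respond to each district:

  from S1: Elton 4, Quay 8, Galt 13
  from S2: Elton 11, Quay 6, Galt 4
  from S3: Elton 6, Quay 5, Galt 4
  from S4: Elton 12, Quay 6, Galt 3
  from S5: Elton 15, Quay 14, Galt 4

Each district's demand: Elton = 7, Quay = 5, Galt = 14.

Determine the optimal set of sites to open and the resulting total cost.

For any fixed open set, each district goes to its cheapest open site; total = fixed + service.
{S1, S4}: Elton→S1 4·7=28, Quay→S4 6·5=30, Galt→S4 3·14=42. Service 100; fixed 12; total 112.
{S1, S4, S5}: Elton→S1 4·7=28, Quay→S4 6·5=30, Galt→S4 3·14=42. Service 100; fixed 14; total 114.
{S1, S3, S4}: Elton→S1 4·7=28, Quay→S3 5·5=25, Galt→S4 3·14=42. Service 95; fixed 21; total 116.
{S1, S2, S3, S4, S5}: service 95 + fixed 28 = 123
No other subset beats 112.

Open S1 and S4; minimum total cost 112.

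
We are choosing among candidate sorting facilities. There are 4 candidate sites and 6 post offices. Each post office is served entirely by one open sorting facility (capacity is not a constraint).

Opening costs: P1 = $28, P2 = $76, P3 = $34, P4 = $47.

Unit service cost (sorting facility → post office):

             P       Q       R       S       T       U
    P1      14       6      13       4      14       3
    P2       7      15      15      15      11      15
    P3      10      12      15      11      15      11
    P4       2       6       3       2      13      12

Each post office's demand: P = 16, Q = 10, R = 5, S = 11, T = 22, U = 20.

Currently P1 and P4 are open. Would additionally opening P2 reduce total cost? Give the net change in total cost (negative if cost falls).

Current service cost with {P1, P4}: 475.
Adding P2: each post office re-picks its cheapest; new service cost 431, saving 44.
Extra fixed cost: 76. Net change = 76 − 44 = 32.
(Totals: 550 → 582.)

No — net change +32 (cost rises by 32).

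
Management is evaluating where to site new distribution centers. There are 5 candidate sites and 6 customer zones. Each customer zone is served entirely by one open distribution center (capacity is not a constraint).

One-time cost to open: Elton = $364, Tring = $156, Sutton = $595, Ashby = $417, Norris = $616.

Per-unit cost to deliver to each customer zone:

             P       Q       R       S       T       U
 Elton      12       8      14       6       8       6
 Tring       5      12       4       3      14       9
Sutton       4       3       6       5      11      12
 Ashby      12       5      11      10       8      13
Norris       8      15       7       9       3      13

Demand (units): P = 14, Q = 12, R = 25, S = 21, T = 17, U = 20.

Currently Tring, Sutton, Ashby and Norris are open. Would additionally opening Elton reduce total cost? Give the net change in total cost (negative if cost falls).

Current service cost with {Tring, Sutton, Ashby, Norris}: 486.
Adding Elton: each customer zone re-picks its cheapest; new service cost 426, saving 60.
Extra fixed cost: 364. Net change = 364 − 60 = 304.
(Totals: 2270 → 2574.)

No — net change +304 (cost rises by 304).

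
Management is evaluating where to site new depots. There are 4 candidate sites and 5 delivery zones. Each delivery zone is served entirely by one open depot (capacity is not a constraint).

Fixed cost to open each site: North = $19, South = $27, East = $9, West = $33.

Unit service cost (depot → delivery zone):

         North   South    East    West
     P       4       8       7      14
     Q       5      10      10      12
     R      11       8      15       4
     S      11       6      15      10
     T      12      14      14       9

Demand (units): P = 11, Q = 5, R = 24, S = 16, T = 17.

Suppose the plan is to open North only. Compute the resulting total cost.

Each delivery zone is assigned to its cheapest site among the open ones.
{North}: P→North 4·11=44, Q→North 5·5=25, R→North 11·24=264, S→North 11·16=176, T→North 12·17=204. Service 713; fixed 19; total 732.

Total cost: 732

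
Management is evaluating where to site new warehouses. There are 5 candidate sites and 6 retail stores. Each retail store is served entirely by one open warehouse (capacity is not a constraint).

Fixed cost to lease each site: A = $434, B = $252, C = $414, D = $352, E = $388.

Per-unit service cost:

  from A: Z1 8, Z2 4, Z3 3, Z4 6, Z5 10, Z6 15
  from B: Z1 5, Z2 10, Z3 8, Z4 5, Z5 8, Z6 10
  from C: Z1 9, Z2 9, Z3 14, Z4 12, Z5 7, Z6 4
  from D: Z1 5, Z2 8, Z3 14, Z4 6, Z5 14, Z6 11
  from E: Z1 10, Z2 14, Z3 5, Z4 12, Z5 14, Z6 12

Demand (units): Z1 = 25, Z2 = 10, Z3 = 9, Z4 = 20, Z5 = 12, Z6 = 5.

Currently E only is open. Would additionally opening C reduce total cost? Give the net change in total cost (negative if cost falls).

Current service cost with {E}: 903.
Adding C: each retail store re-picks its cheapest; new service cost 704, saving 199.
Extra fixed cost: 414. Net change = 414 − 199 = 215.
(Totals: 1291 → 1506.)

No — net change +215 (cost rises by 215).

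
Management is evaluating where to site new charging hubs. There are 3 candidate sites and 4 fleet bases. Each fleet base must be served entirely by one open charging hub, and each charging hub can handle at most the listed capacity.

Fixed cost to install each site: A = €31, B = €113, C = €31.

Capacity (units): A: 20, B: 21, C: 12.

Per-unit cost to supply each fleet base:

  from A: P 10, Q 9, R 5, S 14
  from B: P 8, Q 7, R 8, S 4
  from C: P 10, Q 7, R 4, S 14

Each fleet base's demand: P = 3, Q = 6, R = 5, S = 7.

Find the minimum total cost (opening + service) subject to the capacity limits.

Open {B}: P→B 8·3=24, Q→B 7·6=42, R→B 8·5=40, S→B 4·7=28.
Loads: B carries 21/21. Service 134; fixed 113; total 247.
Next best feasible plan costs 252.

Minimum total cost: 247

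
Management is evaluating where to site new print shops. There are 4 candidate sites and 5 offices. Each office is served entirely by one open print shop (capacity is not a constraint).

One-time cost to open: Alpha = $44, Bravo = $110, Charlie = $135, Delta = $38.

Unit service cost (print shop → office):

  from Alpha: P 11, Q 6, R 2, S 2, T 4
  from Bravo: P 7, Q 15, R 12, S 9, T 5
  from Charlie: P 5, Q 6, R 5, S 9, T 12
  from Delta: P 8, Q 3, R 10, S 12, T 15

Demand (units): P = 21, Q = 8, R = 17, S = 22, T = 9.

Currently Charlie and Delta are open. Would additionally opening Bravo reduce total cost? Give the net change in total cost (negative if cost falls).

No — net change +47 (cost rises by 47).

Current service cost with {Charlie, Delta}: 520.
Adding Bravo: each office re-picks its cheapest; new service cost 457, saving 63.
Extra fixed cost: 110. Net change = 110 − 63 = 47.
(Totals: 693 → 740.)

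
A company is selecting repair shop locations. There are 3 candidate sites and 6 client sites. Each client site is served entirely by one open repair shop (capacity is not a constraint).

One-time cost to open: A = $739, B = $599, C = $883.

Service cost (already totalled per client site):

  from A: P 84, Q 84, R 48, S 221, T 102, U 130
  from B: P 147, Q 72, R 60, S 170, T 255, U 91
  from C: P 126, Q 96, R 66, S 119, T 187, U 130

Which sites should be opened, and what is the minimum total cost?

For any fixed open set, each client site goes to its cheapest open site; total = fixed + service.
{B}: P→B 147, Q→B 72, R→B 60, S→B 170, T→B 255, U→B 91. Service 795; fixed 599; total 1394.
{A}: P→A 84, Q→A 84, R→A 48, S→A 221, T→A 102, U→A 130. Service 669; fixed 739; total 1408.
{C}: P→C 126, Q→C 96, R→C 66, S→C 119, T→C 187, U→C 130. Service 724; fixed 883; total 1607.
{A, B, C}: P→A 84, Q→B 72, R→A 48, S→C 119, T→A 102, U→B 91. Service 516; fixed 2221; total 2737.
No other subset beats 1394.

Open B only; minimum total cost 1394.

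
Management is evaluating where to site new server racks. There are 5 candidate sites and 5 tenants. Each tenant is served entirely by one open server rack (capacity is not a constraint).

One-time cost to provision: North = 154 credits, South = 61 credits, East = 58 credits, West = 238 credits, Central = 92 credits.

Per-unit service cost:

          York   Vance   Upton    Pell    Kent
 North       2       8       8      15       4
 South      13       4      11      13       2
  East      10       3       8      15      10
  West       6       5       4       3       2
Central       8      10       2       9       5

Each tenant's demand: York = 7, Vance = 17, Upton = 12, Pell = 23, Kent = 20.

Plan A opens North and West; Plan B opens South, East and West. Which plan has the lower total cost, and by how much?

Plan B is cheaper by 41.

Plan A: {North, West}: York→North 2·7=14, Vance→West 5·17=85, Upton→West 4·12=48, Pell→West 3·23=69, Kent→West 2·20=40. Service 256; fixed 392; total 648.
Plan B: {South, East, West}: York→West 6·7=42, Vance→East 3·17=51, Upton→West 4·12=48, Pell→West 3·23=69, Kent→South 2·20=40. Service 250; fixed 357; total 607.
Difference: |648 − 607| = 41.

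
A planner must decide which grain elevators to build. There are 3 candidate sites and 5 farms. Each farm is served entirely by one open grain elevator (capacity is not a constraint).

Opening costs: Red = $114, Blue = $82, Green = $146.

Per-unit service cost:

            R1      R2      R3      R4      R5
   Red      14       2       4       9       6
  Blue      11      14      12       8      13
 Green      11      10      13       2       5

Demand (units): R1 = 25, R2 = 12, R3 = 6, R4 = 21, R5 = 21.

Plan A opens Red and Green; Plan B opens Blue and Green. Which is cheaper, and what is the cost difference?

Plan A: {Red, Green}: R1→Green 11·25=275, R2→Red 2·12=24, R3→Red 4·6=24, R4→Green 2·21=42, R5→Green 5·21=105. Service 470; fixed 260; total 730.
Plan B: {Blue, Green}: R1→Blue 11·25=275, R2→Green 10·12=120, R3→Blue 12·6=72, R4→Green 2·21=42, R5→Green 5·21=105. Service 614; fixed 228; total 842.
Difference: |730 − 842| = 112.

Plan A is cheaper by 112.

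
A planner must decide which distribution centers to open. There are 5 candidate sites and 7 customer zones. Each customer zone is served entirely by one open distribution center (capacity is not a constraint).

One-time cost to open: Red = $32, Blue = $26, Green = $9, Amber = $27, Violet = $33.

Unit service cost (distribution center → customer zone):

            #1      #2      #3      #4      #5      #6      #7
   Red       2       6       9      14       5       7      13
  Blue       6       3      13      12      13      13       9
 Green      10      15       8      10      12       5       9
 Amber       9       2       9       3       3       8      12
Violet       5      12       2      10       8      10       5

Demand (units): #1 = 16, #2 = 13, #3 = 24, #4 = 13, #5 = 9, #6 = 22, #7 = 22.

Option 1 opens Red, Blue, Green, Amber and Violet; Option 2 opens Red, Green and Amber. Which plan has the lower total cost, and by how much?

Option 1: {Red, Blue, Green, Amber, Violet}: #1→Red 2·16=32, #2→Amber 2·13=26, #3→Violet 2·24=48, #4→Amber 3·13=39, #5→Amber 3·9=27, #6→Green 5·22=110, #7→Violet 5·22=110. Service 392; fixed 127; total 519.
Option 2: {Red, Green, Amber}: #1→Red 2·16=32, #2→Amber 2·13=26, #3→Green 8·24=192, #4→Amber 3·13=39, #5→Amber 3·9=27, #6→Green 5·22=110, #7→Green 9·22=198. Service 624; fixed 68; total 692.
Difference: |519 − 692| = 173.

Option 1 is cheaper by 173.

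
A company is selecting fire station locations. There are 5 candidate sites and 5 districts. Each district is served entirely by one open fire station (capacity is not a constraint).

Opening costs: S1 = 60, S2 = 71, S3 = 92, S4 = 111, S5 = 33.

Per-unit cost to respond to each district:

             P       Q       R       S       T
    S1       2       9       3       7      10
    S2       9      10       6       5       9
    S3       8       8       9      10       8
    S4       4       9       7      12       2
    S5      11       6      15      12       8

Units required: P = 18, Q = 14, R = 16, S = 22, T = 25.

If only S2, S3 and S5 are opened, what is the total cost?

Each district is assigned to its cheapest site among the open ones.
{S2, S3, S5}: P→S3 8·18=144, Q→S5 6·14=84, R→S2 6·16=96, S→S2 5·22=110, T→S3 8·25=200. Service 634; fixed 196; total 830.

Total cost: 830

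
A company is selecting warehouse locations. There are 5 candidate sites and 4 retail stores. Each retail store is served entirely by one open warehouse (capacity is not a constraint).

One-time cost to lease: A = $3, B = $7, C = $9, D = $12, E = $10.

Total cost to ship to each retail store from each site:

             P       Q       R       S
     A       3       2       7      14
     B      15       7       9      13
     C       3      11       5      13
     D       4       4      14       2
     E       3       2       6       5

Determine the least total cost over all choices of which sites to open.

Minimum total cost: 26

For any fixed open set, each retail store goes to its cheapest open site; total = fixed + service.
{E}: P→E 3, Q→E 2, R→E 6, S→E 5. Service 16; fixed 10; total 26.
{A}: P→A 3, Q→A 2, R→A 7, S→A 14. Service 26; fixed 3; total 29.
{A, D}: P→A 3, Q→A 2, R→A 7, S→D 2. Service 14; fixed 15; total 29.
{A, B, C, D, E}: service 12 + fixed 41 = 53
No other subset beats 26.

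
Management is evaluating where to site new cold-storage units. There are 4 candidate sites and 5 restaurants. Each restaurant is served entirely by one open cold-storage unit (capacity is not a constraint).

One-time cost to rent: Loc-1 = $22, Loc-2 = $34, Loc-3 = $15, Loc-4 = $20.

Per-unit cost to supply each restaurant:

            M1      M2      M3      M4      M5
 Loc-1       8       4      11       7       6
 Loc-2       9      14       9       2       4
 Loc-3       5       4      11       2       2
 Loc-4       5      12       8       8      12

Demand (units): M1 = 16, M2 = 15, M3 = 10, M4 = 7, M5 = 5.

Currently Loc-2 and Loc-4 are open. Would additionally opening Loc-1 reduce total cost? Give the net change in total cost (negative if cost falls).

Current service cost with {Loc-2, Loc-4}: 374.
Adding Loc-1: each restaurant re-picks its cheapest; new service cost 254, saving 120.
Extra fixed cost: 22. Net change = 22 − 120 = -98.
(Totals: 428 → 330.)

Yes — net change −98 (cost falls by 98).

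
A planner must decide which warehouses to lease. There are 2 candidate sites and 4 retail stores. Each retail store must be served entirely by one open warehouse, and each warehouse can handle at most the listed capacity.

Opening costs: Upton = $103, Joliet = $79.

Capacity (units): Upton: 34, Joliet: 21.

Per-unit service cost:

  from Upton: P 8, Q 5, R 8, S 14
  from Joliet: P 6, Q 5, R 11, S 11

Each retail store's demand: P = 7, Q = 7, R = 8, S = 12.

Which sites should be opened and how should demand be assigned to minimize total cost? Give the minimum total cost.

Open {Upton}: P→Upton 8·7=56, Q→Upton 5·7=35, R→Upton 8·8=64, S→Upton 14·12=168.
Loads: Upton carries 34/34. Service 323; fixed 103; total 426.
Next best feasible plan costs 455.

Minimum total cost: 426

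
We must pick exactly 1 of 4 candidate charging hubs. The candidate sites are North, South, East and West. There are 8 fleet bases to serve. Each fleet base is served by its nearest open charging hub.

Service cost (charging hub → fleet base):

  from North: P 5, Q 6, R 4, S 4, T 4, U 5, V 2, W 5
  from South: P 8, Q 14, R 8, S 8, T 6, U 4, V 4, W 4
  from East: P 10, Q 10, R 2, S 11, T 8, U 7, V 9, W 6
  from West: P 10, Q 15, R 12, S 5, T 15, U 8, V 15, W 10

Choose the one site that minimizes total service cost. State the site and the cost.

With exactly 1 open, each fleet base uses its cheapest among the chosen.
{North}: P→North 5, Q→North 6, R→North 4, S→North 4, T→North 4, U→North 5, V→North 2, W→North 5. Service cost 35.
{South}: service cost 56
{East}: service cost 63
Among all 4 size-1 choices, {North} is lowest.

Choose North only; total service cost 35.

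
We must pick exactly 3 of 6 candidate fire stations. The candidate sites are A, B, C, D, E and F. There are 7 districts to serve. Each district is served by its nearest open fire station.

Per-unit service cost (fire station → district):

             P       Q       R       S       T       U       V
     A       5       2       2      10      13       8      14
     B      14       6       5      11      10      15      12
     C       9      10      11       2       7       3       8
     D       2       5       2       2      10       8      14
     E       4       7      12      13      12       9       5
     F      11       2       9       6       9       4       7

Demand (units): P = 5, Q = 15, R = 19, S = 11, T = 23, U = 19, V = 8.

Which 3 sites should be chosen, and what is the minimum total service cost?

Choose A, C and E; total service cost 368.

With exactly 3 open, each district uses its cheapest among the chosen.
{A, C, E}: P→E 4·5=20, Q→A 2·15=30, R→A 2·19=38, S→C 2·11=22, T→C 7·23=161, U→C 3·19=57, V→E 5·8=40. Service cost 368.
{C, D, F}: service cost 374
{A, C, D}: service cost 382
Among all 20 size-3 choices, {A, C, E} is lowest.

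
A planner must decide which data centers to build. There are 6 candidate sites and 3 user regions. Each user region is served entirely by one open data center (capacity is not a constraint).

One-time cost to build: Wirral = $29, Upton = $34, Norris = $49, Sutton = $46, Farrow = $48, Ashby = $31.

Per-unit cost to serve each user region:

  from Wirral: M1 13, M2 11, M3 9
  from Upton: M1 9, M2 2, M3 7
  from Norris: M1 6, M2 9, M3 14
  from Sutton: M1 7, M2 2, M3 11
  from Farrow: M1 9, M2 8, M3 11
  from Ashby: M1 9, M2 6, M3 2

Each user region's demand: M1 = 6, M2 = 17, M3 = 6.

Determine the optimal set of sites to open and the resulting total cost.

Open Upton only; minimum total cost 164.

For any fixed open set, each user region goes to its cheapest open site; total = fixed + service.
{Upton}: M1→Upton 9·6=54, M2→Upton 2·17=34, M3→Upton 7·6=42. Service 130; fixed 34; total 164.
{Upton, Ashby}: M1→Upton 9·6=54, M2→Upton 2·17=34, M3→Ashby 2·6=12. Service 100; fixed 65; total 165.
{Sutton, Ashby}: service 88 + fixed 77 = 165
{Wirral, Upton, Norris, Sutton, Farrow, Ashby}: M1→Norris 6·6=36, M2→Upton 2·17=34, M3→Ashby 2·6=12. Service 82; fixed 237; total 319.
No other subset beats 164.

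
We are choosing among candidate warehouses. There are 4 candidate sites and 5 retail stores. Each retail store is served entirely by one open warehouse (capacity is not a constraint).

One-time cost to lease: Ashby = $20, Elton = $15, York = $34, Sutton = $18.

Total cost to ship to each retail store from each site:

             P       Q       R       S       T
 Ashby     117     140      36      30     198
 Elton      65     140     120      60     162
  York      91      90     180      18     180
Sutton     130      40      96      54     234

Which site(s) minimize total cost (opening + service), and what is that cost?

Open Ashby, Elton and Sutton; minimum total cost 386.

For any fixed open set, each retail store goes to its cheapest open site; total = fixed + service.
{Ashby, Elton, Sutton}: P→Elton 65, Q→Sutton 40, R→Ashby 36, S→Ashby 30, T→Elton 162. Service 333; fixed 53; total 386.
{Ashby, Elton, York, Sutton}: service 321 + fixed 87 = 408
{Ashby, York, Sutton}: P→York 91, Q→Sutton 40, R→Ashby 36, S→York 18, T→York 180. Service 365; fixed 72; total 437.
{Elton}: service 547 + fixed 15 = 562
No other subset beats 386.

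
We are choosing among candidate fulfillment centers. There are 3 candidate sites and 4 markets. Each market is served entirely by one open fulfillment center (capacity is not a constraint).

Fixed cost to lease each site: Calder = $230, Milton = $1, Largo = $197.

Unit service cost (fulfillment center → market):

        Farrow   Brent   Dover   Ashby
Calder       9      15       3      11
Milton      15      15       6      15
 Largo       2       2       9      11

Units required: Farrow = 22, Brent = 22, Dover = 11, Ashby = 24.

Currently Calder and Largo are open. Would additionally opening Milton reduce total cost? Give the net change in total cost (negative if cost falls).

No — net change +1 (cost rises by 1).

Current service cost with {Calder, Largo}: 385.
Adding Milton: each market re-picks its cheapest; new service cost 385, saving 0.
Extra fixed cost: 1. Net change = 1 − 0 = 1.
(Totals: 812 → 813.)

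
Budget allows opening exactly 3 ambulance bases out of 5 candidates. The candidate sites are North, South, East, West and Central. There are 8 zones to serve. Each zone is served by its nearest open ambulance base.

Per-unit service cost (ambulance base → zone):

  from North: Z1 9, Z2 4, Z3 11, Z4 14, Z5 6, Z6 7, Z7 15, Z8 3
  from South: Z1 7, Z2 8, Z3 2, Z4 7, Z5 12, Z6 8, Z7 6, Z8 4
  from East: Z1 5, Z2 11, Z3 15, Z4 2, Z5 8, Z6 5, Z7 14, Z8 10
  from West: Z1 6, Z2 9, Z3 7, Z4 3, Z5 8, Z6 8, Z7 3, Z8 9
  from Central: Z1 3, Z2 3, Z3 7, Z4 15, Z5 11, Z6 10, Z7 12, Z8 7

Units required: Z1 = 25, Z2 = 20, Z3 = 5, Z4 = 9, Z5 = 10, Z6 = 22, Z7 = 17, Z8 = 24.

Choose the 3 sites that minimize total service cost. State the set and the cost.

Choose North, West and Central; total service cost 534.

With exactly 3 open, each zone uses its cheapest among the chosen.
{North, West, Central}: Z1→Central 3·25=75, Z2→Central 3·20=60, Z3→West 7·5=35, Z4→West 3·9=27, Z5→North 6·10=60, Z6→North 7·22=154, Z7→West 3·17=51, Z8→North 3·24=72. Service cost 534.
{North, East, West}: service cost 551
{South, East, Central}: service cost 551
Among all 10 size-3 choices, {North, West, Central} is lowest.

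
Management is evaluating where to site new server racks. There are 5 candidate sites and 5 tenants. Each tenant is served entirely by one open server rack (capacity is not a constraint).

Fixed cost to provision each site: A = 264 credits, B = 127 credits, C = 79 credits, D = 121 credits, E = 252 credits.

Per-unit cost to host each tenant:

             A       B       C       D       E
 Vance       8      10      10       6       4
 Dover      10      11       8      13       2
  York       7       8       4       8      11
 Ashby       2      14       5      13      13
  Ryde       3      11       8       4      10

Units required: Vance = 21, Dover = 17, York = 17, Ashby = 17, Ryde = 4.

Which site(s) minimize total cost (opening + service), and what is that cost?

Open C only; minimum total cost 610.

For any fixed open set, each tenant goes to its cheapest open site; total = fixed + service.
{C}: Vance→C 10·21=210, Dover→C 8·17=136, York→C 4·17=68, Ashby→C 5·17=85, Ryde→C 8·4=32. Service 531; fixed 79; total 610.
{C, D}: Vance→D 6·21=126, Dover→C 8·17=136, York→C 4·17=68, Ashby→C 5·17=85, Ryde→D 4·4=16. Service 431; fixed 200; total 631.
{C, E}: service 303 + fixed 331 = 634
{A, B, C, D, E}: service 232 + fixed 843 = 1075
No other subset beats 610.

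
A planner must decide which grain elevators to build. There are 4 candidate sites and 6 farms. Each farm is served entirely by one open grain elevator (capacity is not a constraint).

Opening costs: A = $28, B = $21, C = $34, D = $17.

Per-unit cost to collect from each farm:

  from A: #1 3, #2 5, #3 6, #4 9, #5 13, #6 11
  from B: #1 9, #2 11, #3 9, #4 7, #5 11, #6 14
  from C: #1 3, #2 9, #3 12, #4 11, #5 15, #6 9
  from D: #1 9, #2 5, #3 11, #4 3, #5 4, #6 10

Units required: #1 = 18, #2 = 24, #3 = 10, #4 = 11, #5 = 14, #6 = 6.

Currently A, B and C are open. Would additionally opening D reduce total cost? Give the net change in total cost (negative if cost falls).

Current service cost with {A, B, C}: 519.
Adding D: each farm re-picks its cheapest; new service cost 377, saving 142.
Extra fixed cost: 17. Net change = 17 − 142 = -125.
(Totals: 602 → 477.)

Yes — net change −125 (cost falls by 125).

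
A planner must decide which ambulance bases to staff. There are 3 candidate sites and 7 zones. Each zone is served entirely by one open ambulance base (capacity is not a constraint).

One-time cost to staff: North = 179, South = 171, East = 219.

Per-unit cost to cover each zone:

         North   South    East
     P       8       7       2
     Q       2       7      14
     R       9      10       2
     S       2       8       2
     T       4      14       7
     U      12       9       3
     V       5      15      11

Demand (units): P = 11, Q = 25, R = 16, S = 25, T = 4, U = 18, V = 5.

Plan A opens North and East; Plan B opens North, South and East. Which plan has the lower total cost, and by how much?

Plan A is cheaper by 171.

Plan A: {North, East}: P→East 2·11=22, Q→North 2·25=50, R→East 2·16=32, S→North 2·25=50, T→North 4·4=16, U→East 3·18=54, V→North 5·5=25. Service 249; fixed 398; total 647.
Plan B: {North, South, East}: P→East 2·11=22, Q→North 2·25=50, R→East 2·16=32, S→North 2·25=50, T→North 4·4=16, U→East 3·18=54, V→North 5·5=25. Service 249; fixed 569; total 818.
Difference: |647 − 818| = 171.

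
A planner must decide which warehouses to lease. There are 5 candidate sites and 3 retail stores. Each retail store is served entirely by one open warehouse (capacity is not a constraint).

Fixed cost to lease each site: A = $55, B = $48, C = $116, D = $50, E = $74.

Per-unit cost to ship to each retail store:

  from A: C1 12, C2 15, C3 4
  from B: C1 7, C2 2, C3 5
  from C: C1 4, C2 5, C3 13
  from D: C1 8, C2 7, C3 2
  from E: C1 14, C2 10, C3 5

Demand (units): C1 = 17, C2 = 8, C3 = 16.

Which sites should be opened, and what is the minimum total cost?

For any fixed open set, each retail store goes to its cheapest open site; total = fixed + service.
{B}: C1→B 7·17=119, C2→B 2·8=16, C3→B 5·16=80. Service 215; fixed 48; total 263.
{B, D}: service 167 + fixed 98 = 265
{D}: C1→D 8·17=136, C2→D 7·8=56, C3→D 2·16=32. Service 224; fixed 50; total 274.
{A, B, C, D, E}: C1→C 4·17=68, C2→B 2·8=16, C3→D 2·16=32. Service 116; fixed 343; total 459.
No other subset beats 263.

Open B only; minimum total cost 263.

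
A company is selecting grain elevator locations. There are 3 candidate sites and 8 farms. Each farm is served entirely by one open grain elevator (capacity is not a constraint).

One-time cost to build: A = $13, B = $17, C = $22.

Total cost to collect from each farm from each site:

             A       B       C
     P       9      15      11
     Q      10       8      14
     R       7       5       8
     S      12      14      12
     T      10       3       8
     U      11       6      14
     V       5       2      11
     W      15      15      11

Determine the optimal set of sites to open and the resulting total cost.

Open B only; minimum total cost 85.

For any fixed open set, each farm goes to its cheapest open site; total = fixed + service.
{B}: P→B 15, Q→B 8, R→B 5, S→B 14, T→B 3, U→B 6, V→B 2, W→B 15. Service 68; fixed 17; total 85.
{A, B}: P→A 9, Q→B 8, R→B 5, S→A 12, T→B 3, U→B 6, V→B 2, W→A 15. Service 60; fixed 30; total 90.
{A}: service 79 + fixed 13 = 92
{A, B, C}: P→A 9, Q→B 8, R→B 5, S→A 12, T→B 3, U→B 6, V→B 2, W→C 11. Service 56; fixed 52; total 108.
(All 7 nonempty subsets were checked; B only is lowest.)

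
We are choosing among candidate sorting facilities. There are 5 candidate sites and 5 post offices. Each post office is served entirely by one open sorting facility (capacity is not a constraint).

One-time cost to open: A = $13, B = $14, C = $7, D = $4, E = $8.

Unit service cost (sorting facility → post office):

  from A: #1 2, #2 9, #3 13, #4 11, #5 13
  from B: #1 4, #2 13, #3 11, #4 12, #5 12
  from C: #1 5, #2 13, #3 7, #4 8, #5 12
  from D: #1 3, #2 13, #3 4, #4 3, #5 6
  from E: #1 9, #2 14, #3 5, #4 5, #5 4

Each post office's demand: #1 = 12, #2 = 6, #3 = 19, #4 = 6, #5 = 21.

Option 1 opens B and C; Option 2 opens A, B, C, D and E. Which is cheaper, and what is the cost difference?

Option 1: {B, C}: #1→B 4·12=48, #2→B 13·6=78, #3→C 7·19=133, #4→C 8·6=48, #5→B 12·21=252. Service 559; fixed 21; total 580.
Option 2: {A, B, C, D, E}: #1→A 2·12=24, #2→A 9·6=54, #3→D 4·19=76, #4→D 3·6=18, #5→E 4·21=84. Service 256; fixed 46; total 302.
Difference: |580 − 302| = 278.

Option 2 is cheaper by 278.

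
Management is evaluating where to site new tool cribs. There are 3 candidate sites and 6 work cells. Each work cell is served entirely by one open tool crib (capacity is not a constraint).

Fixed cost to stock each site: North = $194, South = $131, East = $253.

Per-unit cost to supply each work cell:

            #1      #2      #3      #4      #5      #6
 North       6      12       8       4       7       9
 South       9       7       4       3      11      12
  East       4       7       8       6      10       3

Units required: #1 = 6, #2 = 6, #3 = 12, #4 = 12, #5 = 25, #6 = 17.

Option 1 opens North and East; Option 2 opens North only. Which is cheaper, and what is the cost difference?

Option 1: {North, East}: #1→East 4·6=24, #2→East 7·6=42, #3→North 8·12=96, #4→North 4·12=48, #5→North 7·25=175, #6→East 3·17=51. Service 436; fixed 447; total 883.
Option 2: {North}: #1→North 6·6=36, #2→North 12·6=72, #3→North 8·12=96, #4→North 4·12=48, #5→North 7·25=175, #6→North 9·17=153. Service 580; fixed 194; total 774.
Difference: |883 − 774| = 109.

Option 2 is cheaper by 109.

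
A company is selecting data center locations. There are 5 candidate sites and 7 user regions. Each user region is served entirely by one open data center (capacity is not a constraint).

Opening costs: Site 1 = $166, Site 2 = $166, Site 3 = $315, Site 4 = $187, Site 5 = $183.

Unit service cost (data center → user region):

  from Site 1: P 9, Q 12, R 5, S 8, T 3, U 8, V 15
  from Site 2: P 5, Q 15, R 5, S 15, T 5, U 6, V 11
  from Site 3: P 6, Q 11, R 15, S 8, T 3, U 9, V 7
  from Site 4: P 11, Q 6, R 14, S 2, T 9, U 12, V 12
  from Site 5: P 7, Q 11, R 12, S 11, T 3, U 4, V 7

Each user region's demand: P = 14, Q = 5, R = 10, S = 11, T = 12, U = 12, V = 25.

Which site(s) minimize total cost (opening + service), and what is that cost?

For any fixed open set, each user region goes to its cheapest open site; total = fixed + service.
{Site 5}: P→Site 5 7·14=98, Q→Site 5 11·5=55, R→Site 5 12·10=120, S→Site 5 11·11=121, T→Site 5 3·12=36, U→Site 5 4·12=48, V→Site 5 7·25=175. Service 653; fixed 183; total 836.
{Site 1, Site 5}: service 550 + fixed 349 = 899
{Site 4, Site 5}: service 529 + fixed 370 = 899
{Site 1, Site 2, Site 3, Site 4, Site 5}: service 431 + fixed 1017 = 1448
No other subset beats 836.

Open Site 5 only; minimum total cost 836.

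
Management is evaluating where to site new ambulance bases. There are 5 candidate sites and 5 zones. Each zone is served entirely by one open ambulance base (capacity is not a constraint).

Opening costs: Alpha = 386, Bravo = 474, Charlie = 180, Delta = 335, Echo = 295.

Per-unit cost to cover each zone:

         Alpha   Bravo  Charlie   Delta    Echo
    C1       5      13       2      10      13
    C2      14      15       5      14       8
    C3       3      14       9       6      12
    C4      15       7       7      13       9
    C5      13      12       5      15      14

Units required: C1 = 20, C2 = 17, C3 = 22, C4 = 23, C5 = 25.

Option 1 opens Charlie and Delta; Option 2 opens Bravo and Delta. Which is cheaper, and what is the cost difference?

Option 1 is cheaper by 782.

Option 1: {Charlie, Delta}: C1→Charlie 2·20=40, C2→Charlie 5·17=85, C3→Delta 6·22=132, C4→Charlie 7·23=161, C5→Charlie 5·25=125. Service 543; fixed 515; total 1058.
Option 2: {Bravo, Delta}: C1→Delta 10·20=200, C2→Delta 14·17=238, C3→Delta 6·22=132, C4→Bravo 7·23=161, C5→Bravo 12·25=300. Service 1031; fixed 809; total 1840.
Difference: |1058 − 1840| = 782.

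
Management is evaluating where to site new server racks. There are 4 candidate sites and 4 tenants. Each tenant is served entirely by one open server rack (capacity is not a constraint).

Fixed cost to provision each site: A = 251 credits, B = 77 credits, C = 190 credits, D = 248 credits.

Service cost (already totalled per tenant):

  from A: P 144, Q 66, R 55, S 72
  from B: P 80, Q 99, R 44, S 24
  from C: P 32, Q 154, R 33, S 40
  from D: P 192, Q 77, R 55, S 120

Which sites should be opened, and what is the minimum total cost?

Open B only; minimum total cost 324.

For any fixed open set, each tenant goes to its cheapest open site; total = fixed + service.
{B}: P→B 80, Q→B 99, R→B 44, S→B 24. Service 247; fixed 77; total 324.
{C}: service 259 + fixed 190 = 449
{B, C}: service 188 + fixed 267 = 455
{A, B, C, D}: P→C 32, Q→A 66, R→C 33, S→B 24. Service 155; fixed 766; total 921.
(All 15 nonempty subsets were checked; B only is lowest.)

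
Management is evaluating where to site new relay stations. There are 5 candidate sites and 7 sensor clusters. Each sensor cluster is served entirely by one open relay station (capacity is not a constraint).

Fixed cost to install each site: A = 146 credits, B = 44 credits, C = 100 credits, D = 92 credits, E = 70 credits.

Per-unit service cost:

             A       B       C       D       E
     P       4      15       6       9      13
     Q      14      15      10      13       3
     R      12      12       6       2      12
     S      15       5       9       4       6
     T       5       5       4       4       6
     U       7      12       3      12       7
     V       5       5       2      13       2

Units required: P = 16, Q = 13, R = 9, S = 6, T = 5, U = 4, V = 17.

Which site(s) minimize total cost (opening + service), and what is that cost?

Open C and E; minimum total cost 461.

For any fixed open set, each sensor cluster goes to its cheapest open site; total = fixed + service.
{C, E}: P→C 6·16=96, Q→E 3·13=39, R→C 6·9=54, S→E 6·6=36, T→C 4·5=20, U→C 3·4=12, V→C 2·17=34. Service 291; fixed 170; total 461.
{D, E}: service 307 + fixed 162 = 469
{B, C, E}: P→C 6·16=96, Q→E 3·13=39, R→C 6·9=54, S→B 5·6=30, T→C 4·5=20, U→C 3·4=12, V→C 2·17=34. Service 285; fixed 214; total 499.
{A, B, C, D, E}: P→A 4·16=64, Q→E 3·13=39, R→D 2·9=18, S→D 4·6=24, T→C 4·5=20, U→C 3·4=12, V→C 2·17=34. Service 211; fixed 452; total 663.
No other subset beats 461.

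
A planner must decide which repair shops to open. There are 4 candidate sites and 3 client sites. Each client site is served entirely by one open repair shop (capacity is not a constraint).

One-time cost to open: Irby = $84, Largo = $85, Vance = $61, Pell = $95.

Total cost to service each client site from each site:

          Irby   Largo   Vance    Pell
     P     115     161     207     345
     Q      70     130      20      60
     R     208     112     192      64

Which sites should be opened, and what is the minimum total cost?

Open Irby and Pell; minimum total cost 418.

For any fixed open set, each client site goes to its cheapest open site; total = fixed + service.
{Irby, Pell}: P→Irby 115, Q→Pell 60, R→Pell 64. Service 239; fixed 179; total 418.
{Irby, Vance, Pell}: service 199 + fixed 240 = 439
{Largo, Vance}: service 293 + fixed 146 = 439
{Irby, Largo, Vance, Pell}: P→Irby 115, Q→Vance 20, R→Pell 64. Service 199; fixed 325; total 524.
No other subset beats 418.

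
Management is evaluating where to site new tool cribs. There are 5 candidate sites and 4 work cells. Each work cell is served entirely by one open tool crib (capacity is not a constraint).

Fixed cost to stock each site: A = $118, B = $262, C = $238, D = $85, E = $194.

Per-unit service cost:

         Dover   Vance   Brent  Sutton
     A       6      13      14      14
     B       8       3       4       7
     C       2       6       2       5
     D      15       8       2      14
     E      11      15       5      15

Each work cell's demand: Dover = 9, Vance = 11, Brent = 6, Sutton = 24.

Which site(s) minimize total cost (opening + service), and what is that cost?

For any fixed open set, each work cell goes to its cheapest open site; total = fixed + service.
{C}: Dover→C 2·9=18, Vance→C 6·11=66, Brent→C 2·6=12, Sutton→C 5·24=120. Service 216; fixed 238; total 454.
{C, D}: service 216 + fixed 323 = 539
{B}: service 297 + fixed 262 = 559
{A, B, C, D, E}: service 183 + fixed 897 = 1080
No other subset beats 454.

Open C only; minimum total cost 454.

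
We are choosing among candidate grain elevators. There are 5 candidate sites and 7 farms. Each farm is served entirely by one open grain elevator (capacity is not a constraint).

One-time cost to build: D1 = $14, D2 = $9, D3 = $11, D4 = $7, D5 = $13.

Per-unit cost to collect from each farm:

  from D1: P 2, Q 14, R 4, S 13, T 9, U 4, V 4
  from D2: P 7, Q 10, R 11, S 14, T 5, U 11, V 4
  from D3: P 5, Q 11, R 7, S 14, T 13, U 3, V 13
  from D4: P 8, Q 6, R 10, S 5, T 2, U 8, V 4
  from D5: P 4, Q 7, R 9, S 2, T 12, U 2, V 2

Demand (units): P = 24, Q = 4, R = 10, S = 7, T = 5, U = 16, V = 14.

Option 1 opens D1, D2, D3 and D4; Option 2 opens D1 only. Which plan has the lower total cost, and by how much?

Option 1: {D1, D2, D3, D4}: P→D1 2·24=48, Q→D4 6·4=24, R→D1 4·10=40, S→D4 5·7=35, T→D4 2·5=10, U→D3 3·16=48, V→D1 4·14=56. Service 261; fixed 41; total 302.
Option 2: {D1}: P→D1 2·24=48, Q→D1 14·4=56, R→D1 4·10=40, S→D1 13·7=91, T→D1 9·5=45, U→D1 4·16=64, V→D1 4·14=56. Service 400; fixed 14; total 414.
Difference: |302 − 414| = 112.

Option 1 is cheaper by 112.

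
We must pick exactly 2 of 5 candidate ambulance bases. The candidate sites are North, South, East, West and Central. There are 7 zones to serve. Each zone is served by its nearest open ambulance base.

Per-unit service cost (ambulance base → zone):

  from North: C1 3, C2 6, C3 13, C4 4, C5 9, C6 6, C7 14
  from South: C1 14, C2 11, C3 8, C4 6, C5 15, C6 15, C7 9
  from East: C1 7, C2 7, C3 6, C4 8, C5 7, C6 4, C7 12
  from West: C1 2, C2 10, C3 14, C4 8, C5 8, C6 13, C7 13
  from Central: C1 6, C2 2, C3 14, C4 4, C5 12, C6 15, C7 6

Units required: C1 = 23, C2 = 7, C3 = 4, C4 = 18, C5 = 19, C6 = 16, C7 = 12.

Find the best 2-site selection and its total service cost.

Choose East and Central; total service cost 517.

With exactly 2 open, each zone uses its cheapest among the chosen.
{East, Central}: C1→Central 6·23=138, C2→Central 2·7=14, C3→East 6·4=24, C4→Central 4·18=72, C5→East 7·19=133, C6→East 4·16=64, C7→Central 6·12=72. Service cost 517.
{North, Central}: service cost 546
{North, East}: service cost 548
Among all 10 size-2 choices, {East, Central} is lowest.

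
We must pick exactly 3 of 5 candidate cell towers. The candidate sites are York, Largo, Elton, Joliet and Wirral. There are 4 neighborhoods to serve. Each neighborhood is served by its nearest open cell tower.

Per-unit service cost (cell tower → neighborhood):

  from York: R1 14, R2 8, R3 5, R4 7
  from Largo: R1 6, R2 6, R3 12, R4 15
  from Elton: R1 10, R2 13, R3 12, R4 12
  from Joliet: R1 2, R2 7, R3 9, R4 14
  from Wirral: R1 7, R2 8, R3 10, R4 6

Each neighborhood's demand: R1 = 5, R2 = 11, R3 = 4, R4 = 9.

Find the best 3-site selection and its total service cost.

With exactly 3 open, each neighborhood uses its cheapest among the chosen.
{York, Largo, Joliet}: R1→Joliet 2·5=10, R2→Largo 6·11=66, R3→York 5·4=20, R4→York 7·9=63. Service cost 159.
{York, Joliet, Wirral}: service cost 161
{Largo, Joliet, Wirral}: service cost 166
Among all 10 size-3 choices, {York, Largo, Joliet} is lowest.

Choose York, Largo and Joliet; total service cost 159.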